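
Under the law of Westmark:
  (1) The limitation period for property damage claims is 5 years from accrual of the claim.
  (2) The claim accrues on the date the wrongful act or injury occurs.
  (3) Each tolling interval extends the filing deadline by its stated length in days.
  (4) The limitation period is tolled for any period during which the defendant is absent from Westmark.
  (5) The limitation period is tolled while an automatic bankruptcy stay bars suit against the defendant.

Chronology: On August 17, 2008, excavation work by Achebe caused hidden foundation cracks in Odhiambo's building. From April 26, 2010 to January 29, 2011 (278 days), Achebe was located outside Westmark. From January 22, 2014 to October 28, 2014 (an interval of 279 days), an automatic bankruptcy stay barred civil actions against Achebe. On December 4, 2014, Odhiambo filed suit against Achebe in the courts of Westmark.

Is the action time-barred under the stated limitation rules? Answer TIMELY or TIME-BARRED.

TIMELY

The limitation period began to run on August 17, 2008.
5 years from August 17, 2008 is August 17, 2013.
The defendant's absence from the jurisdiction from April 26, 2010 to January 29, 2011 tolled the period for 278 days, extending the deadline to May 22, 2014.
The period was tolled for 279 days by the automatic bankruptcy stay (January 22, 2014 to October 28, 2014), pushing the deadline to February 25, 2015.
Odhiambo filed on December 4, 2014, before the February 25, 2015 deadline, so the action is timely.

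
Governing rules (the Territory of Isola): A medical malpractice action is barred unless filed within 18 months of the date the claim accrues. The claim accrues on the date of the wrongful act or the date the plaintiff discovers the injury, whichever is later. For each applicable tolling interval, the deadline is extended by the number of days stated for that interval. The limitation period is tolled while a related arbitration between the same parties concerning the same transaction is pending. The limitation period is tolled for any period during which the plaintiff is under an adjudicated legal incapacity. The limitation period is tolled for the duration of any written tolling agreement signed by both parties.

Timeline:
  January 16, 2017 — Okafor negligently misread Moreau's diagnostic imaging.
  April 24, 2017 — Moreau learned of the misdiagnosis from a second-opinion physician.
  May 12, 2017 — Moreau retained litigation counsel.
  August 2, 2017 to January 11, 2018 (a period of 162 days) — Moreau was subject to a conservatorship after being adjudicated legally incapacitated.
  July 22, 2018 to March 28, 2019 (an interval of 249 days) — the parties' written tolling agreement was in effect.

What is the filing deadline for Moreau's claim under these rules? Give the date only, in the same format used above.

December 9, 2019

Taking the later of the act (January 16, 2017) and discovery (April 24, 2017), the claim accrued on April 24, 2017.
18 months from April 24, 2017 is October 24, 2018.
Because the plaintiff's legal incapacity ran from August 2, 2017 to January 11, 2018, the deadline is extended by 162 days to April 4, 2019.
The written tolling agreement from July 22, 2018 to March 28, 2019 tolled the period for 249 days, extending the deadline to December 9, 2019.
None of the other events listed affects the running of the period under the stated rules.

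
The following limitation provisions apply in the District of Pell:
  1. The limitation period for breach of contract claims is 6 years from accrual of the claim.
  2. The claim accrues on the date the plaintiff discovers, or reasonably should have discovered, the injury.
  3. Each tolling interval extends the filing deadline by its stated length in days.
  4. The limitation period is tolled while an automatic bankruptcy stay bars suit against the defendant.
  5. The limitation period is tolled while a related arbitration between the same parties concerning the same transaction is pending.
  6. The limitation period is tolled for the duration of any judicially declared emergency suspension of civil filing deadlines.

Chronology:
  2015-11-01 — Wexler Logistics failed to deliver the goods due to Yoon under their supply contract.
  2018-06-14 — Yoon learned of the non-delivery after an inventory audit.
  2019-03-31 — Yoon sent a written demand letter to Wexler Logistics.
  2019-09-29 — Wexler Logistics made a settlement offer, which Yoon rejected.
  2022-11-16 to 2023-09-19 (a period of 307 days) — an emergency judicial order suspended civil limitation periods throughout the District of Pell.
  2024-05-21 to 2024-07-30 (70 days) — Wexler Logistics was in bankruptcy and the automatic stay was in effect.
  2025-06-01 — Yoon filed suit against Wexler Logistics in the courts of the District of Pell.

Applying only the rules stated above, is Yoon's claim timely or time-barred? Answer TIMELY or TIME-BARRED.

TIMELY

Accrual is tied to discovery, so the period began on 2018-06-14 rather than on 2015-11-01 when the act occurred.
Adding the 6 years base period to 2018-06-14 gives a deadline of 2024-06-14, before any tolling.
The emergency suspension of filing deadlines from 2022-11-16 to 2023-09-19 tolled the period for 307 days, extending the deadline to 2025-04-17.
The period was tolled for 70 days by the automatic bankruptcy stay (2024-05-21 to 2024-07-30), pushing the deadline to 2025-06-26.
None of the other events listed affects the running of the period under the stated rules.
Yoon filed on 2025-06-01, before the 2025-06-26 deadline, so the action is timely.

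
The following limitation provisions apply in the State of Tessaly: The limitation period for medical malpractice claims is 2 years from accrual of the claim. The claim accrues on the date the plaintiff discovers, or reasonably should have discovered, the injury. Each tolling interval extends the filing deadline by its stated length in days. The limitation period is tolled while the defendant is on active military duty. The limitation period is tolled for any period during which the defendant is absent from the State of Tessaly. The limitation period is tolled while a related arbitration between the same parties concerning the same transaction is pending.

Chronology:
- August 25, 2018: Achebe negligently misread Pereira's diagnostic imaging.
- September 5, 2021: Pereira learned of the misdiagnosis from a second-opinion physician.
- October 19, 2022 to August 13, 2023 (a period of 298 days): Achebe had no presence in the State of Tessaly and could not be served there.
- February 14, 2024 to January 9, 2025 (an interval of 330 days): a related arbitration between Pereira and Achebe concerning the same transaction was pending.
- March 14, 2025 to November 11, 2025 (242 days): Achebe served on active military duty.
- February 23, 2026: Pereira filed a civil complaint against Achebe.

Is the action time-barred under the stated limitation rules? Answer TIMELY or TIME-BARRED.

TIME-BARRED

The claim did not accrue until Pereira discovered the injury on September 5, 2021; the August 25, 2018 act date does not start the clock under the stated rule.
Adding the 2 years base period to September 5, 2021 gives a deadline of September 5, 2023, before any tolling.
Because the defendant's absence from the jurisdiction ran from October 19, 2022 to August 13, 2023, the deadline is extended by 298 days to June 29, 2024.
The pending related arbitration from February 14, 2024 to January 9, 2025 tolled the period for 330 days, extending the deadline to May 25, 2025.
Because the defendant's active military service ran from March 14, 2025 to November 11, 2025, the deadline is extended by 242 days to January 22, 2026.
Filing on February 23, 2026 missed the January 22, 2026 deadline — the action is time-barred.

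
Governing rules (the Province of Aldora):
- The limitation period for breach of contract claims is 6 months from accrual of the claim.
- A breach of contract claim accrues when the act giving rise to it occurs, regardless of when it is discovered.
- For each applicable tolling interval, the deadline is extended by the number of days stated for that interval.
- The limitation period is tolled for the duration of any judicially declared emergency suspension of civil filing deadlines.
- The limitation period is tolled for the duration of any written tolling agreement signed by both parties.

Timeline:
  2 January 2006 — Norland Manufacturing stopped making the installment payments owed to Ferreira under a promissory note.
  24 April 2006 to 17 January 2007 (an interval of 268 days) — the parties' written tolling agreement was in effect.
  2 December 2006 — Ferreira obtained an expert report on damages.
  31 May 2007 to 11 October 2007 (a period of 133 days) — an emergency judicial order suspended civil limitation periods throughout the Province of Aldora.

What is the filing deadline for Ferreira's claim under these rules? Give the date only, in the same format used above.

27 March 2007

The claim accrued on 2 January 2006, when the wrongful act occurred.
The untolled deadline — 6 months after 2 January 2006 — is 2 July 2006.
Because the written tolling agreement ran from 24 April 2006 to 17 January 2007, the deadline is extended by 268 days to 27 March 2007.
The emergency suspension of filing deadlines starting 31 May 2007 came too late — the period had run on 27 March 2007 — and so does not extend the deadline.
None of the other events listed affects the running of the period under the stated rules.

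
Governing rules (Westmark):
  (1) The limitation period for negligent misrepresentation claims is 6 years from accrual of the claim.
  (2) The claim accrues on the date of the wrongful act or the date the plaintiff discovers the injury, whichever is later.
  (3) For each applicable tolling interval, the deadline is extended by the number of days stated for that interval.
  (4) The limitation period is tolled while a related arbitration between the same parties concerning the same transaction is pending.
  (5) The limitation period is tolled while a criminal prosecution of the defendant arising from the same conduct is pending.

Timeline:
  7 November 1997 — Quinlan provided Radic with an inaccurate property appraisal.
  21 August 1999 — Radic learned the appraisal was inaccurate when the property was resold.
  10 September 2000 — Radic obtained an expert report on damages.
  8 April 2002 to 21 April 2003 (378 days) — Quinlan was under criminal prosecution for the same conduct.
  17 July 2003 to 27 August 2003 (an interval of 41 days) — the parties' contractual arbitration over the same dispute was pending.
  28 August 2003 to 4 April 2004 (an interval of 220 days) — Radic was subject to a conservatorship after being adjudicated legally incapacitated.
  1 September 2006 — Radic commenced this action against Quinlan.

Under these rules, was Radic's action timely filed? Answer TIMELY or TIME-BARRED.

TIMELY

Taking the later of the act (7 November 1997) and discovery (21 August 1999), the claim accrued on 21 August 1999.
The untolled deadline — 6 years after 21 August 1999 — is 21 August 2005.
The period was tolled for 378 days by the pending criminal prosecution (8 April 2002 to 21 April 2003), pushing the deadline to 3 September 2006.
Because the pending related arbitration ran from 17 July 2003 to 27 August 2003, the deadline is extended by 41 days to 14 October 2006.
No stated provision tolls the period for the plaintiff's incapacity, so the interval from 28 August 2003 to 4 April 2004 has no effect on the deadline.
The other events in the timeline have no effect on the limitation period under the stated rules.
Filing on 1 September 2006 beat the 14 October 2006 deadline — the action is timely.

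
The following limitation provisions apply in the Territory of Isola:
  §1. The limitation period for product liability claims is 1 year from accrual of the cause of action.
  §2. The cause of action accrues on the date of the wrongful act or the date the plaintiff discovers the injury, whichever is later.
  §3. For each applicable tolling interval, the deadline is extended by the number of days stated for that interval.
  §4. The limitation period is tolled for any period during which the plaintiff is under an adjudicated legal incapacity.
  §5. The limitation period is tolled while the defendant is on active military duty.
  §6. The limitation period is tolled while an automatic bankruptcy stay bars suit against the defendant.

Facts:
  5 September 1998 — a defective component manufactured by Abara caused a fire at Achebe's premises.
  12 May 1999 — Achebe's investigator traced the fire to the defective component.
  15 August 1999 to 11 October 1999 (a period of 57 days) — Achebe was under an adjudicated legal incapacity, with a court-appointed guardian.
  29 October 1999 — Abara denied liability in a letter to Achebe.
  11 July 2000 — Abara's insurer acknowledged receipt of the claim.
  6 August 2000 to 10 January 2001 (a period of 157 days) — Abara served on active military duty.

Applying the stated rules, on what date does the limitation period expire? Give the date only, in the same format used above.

Because discovery on 12 May 1999 post-dates the 5 September 1998 act, accrual under the later-of rule falls on 12 May 1999.
Adding the 1 year base period to 12 May 1999 gives a deadline of 12 May 2000, before any tolling.
Because the plaintiff's legal incapacity ran from 15 August 1999 to 11 October 1999, the deadline is extended by 57 days to 8 July 2000.
The defendant's active military service from 6 August 2000 to 10 January 2001 began after the period had already run on 8 July 2000, so it has no tolling effect.
The other events in the timeline have no effect on the limitation period under the stated rules.

8 July 2000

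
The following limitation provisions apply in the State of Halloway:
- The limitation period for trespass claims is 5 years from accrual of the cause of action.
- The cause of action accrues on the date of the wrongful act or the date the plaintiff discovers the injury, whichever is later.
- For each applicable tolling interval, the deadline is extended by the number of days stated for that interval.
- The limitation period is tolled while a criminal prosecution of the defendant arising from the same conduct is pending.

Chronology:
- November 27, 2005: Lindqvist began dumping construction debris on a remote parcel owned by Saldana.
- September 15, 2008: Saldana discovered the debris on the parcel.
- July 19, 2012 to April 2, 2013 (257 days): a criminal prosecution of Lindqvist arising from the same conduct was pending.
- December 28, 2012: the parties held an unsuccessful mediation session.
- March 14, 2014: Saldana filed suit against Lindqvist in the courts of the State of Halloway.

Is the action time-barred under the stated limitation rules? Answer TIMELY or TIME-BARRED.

Taking the later of the act (November 27, 2005) and discovery (September 15, 2008), the claim accrued on September 15, 2008.
5 years from September 15, 2008 is September 15, 2013.
The pending criminal prosecution from July 19, 2012 to April 2, 2013 tolled the period for 257 days, extending the deadline to May 30, 2014.
Nothing else in the chronology tolls or restarts the period.
Saldana filed on March 14, 2014, before the May 30, 2014 deadline, so the action is timely.

TIMELY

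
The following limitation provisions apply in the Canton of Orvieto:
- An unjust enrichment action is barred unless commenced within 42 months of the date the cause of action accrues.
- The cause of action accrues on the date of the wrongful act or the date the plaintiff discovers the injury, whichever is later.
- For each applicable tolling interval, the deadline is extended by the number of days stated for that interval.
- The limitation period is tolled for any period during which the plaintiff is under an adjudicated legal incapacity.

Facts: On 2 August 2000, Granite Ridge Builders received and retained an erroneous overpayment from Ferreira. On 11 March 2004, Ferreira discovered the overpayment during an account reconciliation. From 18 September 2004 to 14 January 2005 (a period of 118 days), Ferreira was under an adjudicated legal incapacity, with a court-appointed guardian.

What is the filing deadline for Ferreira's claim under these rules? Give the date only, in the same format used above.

7 January 2008

The claim accrued on 11 March 2004 — the later of the 2 August 2000 act and the 11 March 2004 discovery.
42 months from 11 March 2004 is 11 September 2007.
The plaintiff's legal incapacity from 18 September 2004 to 14 January 2005 tolled the period for 118 days, extending the deadline to 7 January 2008.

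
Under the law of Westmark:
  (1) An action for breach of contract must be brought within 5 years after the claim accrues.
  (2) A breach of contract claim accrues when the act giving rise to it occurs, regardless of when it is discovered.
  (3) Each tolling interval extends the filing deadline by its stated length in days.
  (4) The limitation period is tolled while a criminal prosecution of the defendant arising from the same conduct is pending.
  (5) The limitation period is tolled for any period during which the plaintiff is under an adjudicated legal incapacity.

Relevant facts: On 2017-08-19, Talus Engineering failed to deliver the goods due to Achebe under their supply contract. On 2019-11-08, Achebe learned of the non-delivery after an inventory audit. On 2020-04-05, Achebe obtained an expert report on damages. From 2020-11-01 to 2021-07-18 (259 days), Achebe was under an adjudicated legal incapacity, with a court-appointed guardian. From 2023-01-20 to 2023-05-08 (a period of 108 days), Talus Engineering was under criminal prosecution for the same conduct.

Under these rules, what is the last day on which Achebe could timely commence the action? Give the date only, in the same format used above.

The claim accrued on 2017-08-19, when the wrongful act occurred; under the stated occurrence rule the 2019-11-08 discovery does not delay accrual.
Adding the 5 years base period to 2017-08-19 gives a deadline of 2022-08-19, before any tolling.
The plaintiff's legal incapacity from 2020-11-01 to 2021-07-18 tolled the period for 259 days, extending the deadline to 2023-05-05.
Because the pending criminal prosecution ran from 2023-01-20 to 2023-05-08, the deadline is extended by 108 days to 2023-08-21.
None of the other events listed affects the running of the period under the stated rules.

2023-08-21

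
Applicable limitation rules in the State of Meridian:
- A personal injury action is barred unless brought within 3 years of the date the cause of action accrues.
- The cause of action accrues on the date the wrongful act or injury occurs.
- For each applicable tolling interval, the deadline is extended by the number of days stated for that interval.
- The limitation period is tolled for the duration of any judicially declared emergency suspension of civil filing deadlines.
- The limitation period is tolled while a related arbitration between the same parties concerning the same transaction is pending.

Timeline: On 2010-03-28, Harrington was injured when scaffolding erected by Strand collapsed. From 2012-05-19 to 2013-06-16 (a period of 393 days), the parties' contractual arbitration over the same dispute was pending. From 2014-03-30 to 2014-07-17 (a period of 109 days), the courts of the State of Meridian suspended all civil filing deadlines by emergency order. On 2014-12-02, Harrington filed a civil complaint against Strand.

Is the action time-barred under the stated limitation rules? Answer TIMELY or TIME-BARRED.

The cause of action accrued on 2010-03-28, the date of the act.
3 years from 2010-03-28 is 2013-03-28.
The pending related arbitration from 2012-05-19 to 2013-06-16 tolled the period for 393 days, extending the deadline to 2014-04-25.
The period was tolled for 109 days by the emergency suspension of filing deadlines (2014-03-30 to 2014-07-17), pushing the deadline to 2014-08-12.
Filing on 2014-12-02 missed the 2014-08-12 deadline — the action is time-barred.

TIME-BARRED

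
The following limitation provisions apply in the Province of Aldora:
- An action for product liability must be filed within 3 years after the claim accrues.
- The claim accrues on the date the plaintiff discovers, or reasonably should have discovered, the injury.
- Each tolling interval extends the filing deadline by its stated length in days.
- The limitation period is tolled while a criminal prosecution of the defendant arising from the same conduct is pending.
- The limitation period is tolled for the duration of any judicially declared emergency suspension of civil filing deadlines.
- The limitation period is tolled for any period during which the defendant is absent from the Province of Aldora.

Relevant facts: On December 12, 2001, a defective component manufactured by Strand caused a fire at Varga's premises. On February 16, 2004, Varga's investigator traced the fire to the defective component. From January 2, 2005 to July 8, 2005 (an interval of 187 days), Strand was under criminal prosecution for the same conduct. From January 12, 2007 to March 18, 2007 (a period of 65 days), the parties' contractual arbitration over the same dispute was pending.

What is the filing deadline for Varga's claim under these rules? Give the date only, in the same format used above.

Accrual is tied to discovery, so the period began on February 16, 2004 rather than on December 12, 2001 when the act occurred.
The untolled deadline — 3 years after February 16, 2004 — is February 16, 2007.
The period was tolled for 187 days by the pending criminal prosecution (January 2, 2005 to July 8, 2005), pushing the deadline to August 22, 2007.
No stated provision tolls the period for a pending arbitration, so the interval from January 12, 2007 to March 18, 2007 has no effect on the deadline.

August 22, 2007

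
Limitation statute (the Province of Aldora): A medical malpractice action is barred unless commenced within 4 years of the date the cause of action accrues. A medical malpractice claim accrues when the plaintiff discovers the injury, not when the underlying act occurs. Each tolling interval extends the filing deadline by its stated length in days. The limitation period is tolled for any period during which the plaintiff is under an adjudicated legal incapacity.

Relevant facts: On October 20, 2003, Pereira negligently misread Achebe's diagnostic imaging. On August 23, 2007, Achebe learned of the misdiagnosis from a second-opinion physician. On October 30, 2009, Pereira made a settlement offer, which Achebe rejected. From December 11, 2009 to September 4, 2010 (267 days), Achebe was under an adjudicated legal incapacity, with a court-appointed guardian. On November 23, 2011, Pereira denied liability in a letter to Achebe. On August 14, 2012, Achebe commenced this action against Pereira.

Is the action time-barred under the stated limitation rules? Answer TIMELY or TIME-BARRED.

Under the discovery rule, the claim accrued on August 23, 2007, when Achebe discovered the injury — not on the October 20, 2003 date of the underlying act.
4 years from August 23, 2007 is August 23, 2011.
The plaintiff's legal incapacity from December 11, 2009 to September 4, 2010 tolled the period for 267 days, extending the deadline to May 16, 2012.
Nothing else in the chronology tolls or restarts the period.
Filing on August 14, 2012 missed the May 16, 2012 deadline — the action is time-barred.

TIME-BARRED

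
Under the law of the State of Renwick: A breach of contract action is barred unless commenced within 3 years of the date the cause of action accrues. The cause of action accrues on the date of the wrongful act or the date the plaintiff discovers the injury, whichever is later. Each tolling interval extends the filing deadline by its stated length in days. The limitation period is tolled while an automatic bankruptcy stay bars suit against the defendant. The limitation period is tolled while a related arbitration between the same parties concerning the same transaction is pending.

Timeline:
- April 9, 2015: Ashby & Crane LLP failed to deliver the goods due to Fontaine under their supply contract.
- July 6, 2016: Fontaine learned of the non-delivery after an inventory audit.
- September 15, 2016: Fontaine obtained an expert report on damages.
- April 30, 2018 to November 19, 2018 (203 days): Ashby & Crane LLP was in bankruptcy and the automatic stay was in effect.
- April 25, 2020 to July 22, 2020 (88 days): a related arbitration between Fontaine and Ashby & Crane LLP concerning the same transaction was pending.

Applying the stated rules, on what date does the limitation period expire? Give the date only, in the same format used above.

January 25, 2020

Taking the later of the act (April 9, 2015) and discovery (July 6, 2016), the claim accrued on July 6, 2016.
Adding the 3 years base period to July 6, 2016 gives a deadline of July 6, 2019, before any tolling.
Because the automatic bankruptcy stay ran from April 30, 2018 to November 19, 2018, the deadline is extended by 203 days to January 25, 2020.
The pending related arbitration starting April 25, 2020 came too late — the period had run on January 25, 2020 — and so does not extend the deadline.
Nothing else in the chronology tolls or restarts the period.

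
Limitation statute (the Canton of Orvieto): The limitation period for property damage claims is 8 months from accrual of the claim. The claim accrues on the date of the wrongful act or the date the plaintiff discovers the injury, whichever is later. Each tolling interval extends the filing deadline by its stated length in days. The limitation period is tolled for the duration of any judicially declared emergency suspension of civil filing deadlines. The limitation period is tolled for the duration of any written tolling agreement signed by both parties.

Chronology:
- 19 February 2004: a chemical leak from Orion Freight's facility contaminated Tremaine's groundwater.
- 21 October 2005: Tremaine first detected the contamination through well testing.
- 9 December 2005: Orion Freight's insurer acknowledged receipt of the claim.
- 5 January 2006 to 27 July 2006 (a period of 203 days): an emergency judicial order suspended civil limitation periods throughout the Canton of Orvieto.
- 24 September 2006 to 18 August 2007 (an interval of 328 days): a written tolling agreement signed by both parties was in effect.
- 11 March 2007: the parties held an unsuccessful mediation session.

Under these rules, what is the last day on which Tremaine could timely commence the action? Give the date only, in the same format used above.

Taking the later of the act (19 February 2004) and discovery (21 October 2005), the claim accrued on 21 October 2005.
The untolled deadline — 8 months after 21 October 2005 — is 21 June 2006.
Because the emergency suspension of filing deadlines ran from 5 January 2006 to 27 July 2006, the deadline is extended by 203 days to 10 January 2007.
Because the written tolling agreement ran from 24 September 2006 to 18 August 2007, the deadline is extended by 328 days to 4 December 2007.
The other events in the timeline have no effect on the limitation period under the stated rules.

4 December 2007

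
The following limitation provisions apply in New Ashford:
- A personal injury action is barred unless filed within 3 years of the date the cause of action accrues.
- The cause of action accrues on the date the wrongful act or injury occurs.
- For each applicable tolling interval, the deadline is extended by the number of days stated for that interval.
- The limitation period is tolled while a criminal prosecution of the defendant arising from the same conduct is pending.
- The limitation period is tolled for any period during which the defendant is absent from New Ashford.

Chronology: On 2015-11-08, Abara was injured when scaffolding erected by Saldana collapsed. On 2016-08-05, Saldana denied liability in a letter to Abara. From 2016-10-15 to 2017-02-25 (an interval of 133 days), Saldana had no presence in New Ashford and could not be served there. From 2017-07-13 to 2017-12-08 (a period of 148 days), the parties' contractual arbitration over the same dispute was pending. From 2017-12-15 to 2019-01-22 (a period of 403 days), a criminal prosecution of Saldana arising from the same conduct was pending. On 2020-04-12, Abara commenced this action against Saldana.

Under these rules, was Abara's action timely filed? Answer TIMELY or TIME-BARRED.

TIMELY

The limitation period began to run on 2015-11-08.
3 years from 2015-11-08 is 2018-11-08.
The defendant's absence from the jurisdiction from 2016-10-15 to 2017-02-25 tolled the period for 133 days, extending the deadline to 2019-03-21.
Because the pending criminal prosecution ran from 2017-12-15 to 2019-01-22, the deadline is extended by 403 days to 2020-04-27.
No stated provision tolls the period for a pending arbitration, so the interval from 2017-07-13 to 2017-12-08 has no effect on the deadline.
Nothing else in the chronology tolls or restarts the period.
The 2020-04-12 filing precedes the 2020-04-27 deadline; the claim is timely.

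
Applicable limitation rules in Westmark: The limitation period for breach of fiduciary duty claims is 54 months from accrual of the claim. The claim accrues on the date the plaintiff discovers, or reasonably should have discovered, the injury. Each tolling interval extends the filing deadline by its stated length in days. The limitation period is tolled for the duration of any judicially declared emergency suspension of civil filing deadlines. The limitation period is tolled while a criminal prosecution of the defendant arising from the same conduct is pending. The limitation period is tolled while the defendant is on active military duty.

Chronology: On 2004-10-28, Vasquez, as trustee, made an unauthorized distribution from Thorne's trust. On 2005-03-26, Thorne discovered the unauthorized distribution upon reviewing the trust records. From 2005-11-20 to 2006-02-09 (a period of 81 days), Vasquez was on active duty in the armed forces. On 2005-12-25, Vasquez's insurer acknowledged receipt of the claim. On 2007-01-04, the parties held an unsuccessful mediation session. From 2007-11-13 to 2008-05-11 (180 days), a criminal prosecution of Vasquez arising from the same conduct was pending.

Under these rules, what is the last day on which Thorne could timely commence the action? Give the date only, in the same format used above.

2010-06-14

Accrual is tied to discovery, so the period began on 2005-03-26 rather than on 2004-10-28 when the act occurred.
The untolled deadline — 54 months after 2005-03-26 — is 2009-09-26.
The period was tolled for 81 days by the defendant's active military service (2005-11-20 to 2006-02-09), pushing the deadline to 2009-12-16.
Because the pending criminal prosecution ran from 2007-11-13 to 2008-05-11, the deadline is extended by 180 days to 2010-06-14.
None of the other events listed affects the running of the period under the stated rules.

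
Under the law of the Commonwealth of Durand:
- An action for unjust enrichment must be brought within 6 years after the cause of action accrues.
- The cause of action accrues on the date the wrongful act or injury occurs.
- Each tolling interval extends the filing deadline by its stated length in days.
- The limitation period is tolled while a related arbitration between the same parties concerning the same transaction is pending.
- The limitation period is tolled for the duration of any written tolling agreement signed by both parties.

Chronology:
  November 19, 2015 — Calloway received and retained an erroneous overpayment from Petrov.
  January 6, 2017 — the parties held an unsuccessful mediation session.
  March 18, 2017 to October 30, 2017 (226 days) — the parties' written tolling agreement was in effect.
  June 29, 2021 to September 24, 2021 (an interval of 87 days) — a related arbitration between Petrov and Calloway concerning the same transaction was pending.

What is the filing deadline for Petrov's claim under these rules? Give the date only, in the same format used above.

The limitation period began to run on November 19, 2015.
6 years from November 19, 2015 is November 19, 2021.
The period was tolled for 226 days by the written tolling agreement (March 18, 2017 to October 30, 2017), pushing the deadline to July 3, 2022.
The period was tolled for 87 days by the pending related arbitration (June 29, 2021 to September 24, 2021), pushing the deadline to September 28, 2022.
Nothing else in the chronology tolls or restarts the period.

September 28, 2022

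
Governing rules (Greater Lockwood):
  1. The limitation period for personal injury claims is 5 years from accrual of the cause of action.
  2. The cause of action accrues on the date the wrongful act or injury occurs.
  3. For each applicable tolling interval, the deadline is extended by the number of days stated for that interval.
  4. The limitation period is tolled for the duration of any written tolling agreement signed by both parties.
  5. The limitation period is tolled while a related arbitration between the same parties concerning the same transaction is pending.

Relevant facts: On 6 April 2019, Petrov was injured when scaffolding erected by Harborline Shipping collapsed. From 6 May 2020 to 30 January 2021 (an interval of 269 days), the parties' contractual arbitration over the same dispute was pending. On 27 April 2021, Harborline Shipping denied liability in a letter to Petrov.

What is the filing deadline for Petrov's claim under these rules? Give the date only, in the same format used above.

The cause of action accrued on 6 April 2019, the date of the act.
The untolled deadline — 5 years after 6 April 2019 — is 6 April 2024.
The period was tolled for 269 days by the pending related arbitration (6 May 2020 to 30 January 2021), pushing the deadline to 31 December 2024.
None of the other events listed affects the running of the period under the stated rules.

31 December 2024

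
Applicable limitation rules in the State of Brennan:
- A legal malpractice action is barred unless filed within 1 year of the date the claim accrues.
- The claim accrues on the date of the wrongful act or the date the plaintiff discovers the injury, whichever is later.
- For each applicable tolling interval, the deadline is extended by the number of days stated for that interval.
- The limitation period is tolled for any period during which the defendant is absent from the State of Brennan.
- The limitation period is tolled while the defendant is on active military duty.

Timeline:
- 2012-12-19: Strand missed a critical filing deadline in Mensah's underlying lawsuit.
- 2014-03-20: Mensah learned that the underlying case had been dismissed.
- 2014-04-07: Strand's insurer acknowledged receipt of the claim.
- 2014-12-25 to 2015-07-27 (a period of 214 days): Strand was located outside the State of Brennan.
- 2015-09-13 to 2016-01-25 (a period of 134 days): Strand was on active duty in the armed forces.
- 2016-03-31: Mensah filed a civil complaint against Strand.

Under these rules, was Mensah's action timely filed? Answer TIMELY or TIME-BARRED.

TIME-BARRED

Taking the later of the act (2012-12-19) and discovery (2014-03-20), the claim accrued on 2014-03-20.
The untolled deadline — 1 year after 2014-03-20 — is 2015-03-20.
The period was tolled for 214 days by the defendant's absence from the jurisdiction (2014-12-25 to 2015-07-27), pushing the deadline to 2015-10-20.
The period was tolled for 134 days by the defendant's active military service (2015-09-13 to 2016-01-25), pushing the deadline to 2016-03-02.
None of the other events listed affects the running of the period under the stated rules.
Filing on 2016-03-31 missed the 2016-03-02 deadline — the action is time-barred.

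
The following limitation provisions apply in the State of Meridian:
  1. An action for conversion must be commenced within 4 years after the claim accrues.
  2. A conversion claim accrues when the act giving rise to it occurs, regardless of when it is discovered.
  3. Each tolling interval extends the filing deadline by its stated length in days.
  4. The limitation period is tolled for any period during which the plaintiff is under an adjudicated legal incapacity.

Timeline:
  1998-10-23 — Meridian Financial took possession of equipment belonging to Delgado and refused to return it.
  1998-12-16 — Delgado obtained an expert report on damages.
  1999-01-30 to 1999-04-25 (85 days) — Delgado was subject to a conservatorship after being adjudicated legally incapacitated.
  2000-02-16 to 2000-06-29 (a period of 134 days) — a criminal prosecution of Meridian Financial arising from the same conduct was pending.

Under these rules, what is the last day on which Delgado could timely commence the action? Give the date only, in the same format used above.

2003-01-16

The limitation period began to run on 1998-10-23.
The untolled deadline — 4 years after 1998-10-23 — is 2002-10-23.
The period was tolled for 85 days by the plaintiff's legal incapacity (1999-01-30 to 1999-04-25), pushing the deadline to 2003-01-16.
The pending criminal prosecution from 2000-02-16 to 2000-06-29 does not toll the period, because no stated rule makes a criminal prosecution a tolling event.
Nothing else in the chronology tolls or restarts the period.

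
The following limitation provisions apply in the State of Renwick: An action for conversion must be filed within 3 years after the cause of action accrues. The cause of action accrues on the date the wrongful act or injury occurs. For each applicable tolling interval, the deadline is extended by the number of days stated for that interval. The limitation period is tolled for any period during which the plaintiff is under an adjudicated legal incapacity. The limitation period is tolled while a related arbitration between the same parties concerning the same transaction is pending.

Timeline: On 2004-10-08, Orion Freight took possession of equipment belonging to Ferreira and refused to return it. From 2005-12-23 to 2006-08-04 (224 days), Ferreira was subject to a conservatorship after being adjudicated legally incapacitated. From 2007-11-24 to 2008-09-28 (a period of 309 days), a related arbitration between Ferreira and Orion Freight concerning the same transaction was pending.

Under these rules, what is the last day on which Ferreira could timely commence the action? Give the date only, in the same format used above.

The limitation period began to run on 2004-10-08.
3 years from 2004-10-08 is 2007-10-08.
Because the plaintiff's legal incapacity ran from 2005-12-23 to 2006-08-04, the deadline is extended by 224 days to 2008-05-19.
The pending related arbitration from 2007-11-24 to 2008-09-28 tolled the period for 309 days, extending the deadline to 2009-03-24.

2009-03-24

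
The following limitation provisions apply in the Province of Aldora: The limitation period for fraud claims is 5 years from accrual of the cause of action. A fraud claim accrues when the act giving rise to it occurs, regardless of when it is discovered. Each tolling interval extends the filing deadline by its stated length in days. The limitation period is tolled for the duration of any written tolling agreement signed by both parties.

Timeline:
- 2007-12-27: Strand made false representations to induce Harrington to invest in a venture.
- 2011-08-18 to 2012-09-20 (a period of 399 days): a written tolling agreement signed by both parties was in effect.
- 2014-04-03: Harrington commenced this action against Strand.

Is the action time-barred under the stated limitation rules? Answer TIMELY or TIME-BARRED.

TIME-BARRED

The cause of action accrued on 2007-12-27, the date of the act.
Adding the 5 years base period to 2007-12-27 gives a deadline of 2012-12-27, before any tolling.
The written tolling agreement from 2011-08-18 to 2012-09-20 tolled the period for 399 days, extending the deadline to 2014-01-30.
The 2014-04-03 filing falls after the 2014-01-30 deadline; the claim is time-barred.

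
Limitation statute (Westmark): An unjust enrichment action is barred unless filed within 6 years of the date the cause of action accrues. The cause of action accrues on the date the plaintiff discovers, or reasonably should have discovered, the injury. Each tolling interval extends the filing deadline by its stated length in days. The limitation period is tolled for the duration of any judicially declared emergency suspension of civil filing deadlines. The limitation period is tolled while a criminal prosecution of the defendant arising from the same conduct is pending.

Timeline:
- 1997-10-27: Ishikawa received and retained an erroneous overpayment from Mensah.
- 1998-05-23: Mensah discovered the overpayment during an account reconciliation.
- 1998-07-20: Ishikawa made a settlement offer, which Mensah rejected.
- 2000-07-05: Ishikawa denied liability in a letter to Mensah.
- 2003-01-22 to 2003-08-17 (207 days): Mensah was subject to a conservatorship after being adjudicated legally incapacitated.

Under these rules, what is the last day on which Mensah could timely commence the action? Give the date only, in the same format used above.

2004-05-23

Under the discovery rule, the claim accrued on 1998-05-23, when Mensah discovered the injury — not on the 1997-10-27 date of the underlying act.
6 years from 1998-05-23 is 2004-05-23.
No stated provision tolls the period for the plaintiff's incapacity, so the interval from 2003-01-22 to 2003-08-17 has no effect on the deadline.
Nothing else in the chronology tolls or restarts the period.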